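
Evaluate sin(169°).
sin(169°) = 0.1908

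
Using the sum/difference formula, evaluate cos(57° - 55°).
cos(57° - 55°) = cos 57° cos 55° + sin 57° sin 55° = 0.9994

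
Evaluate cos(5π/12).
cos(5π/12) = (√6-√2)/4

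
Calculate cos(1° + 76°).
cos(1° + 76°) = cos 1° cos 76° - sin 1° sin 76° = 0.225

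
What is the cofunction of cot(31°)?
cot(31°) = tan(90° - 31°) = tan(59°)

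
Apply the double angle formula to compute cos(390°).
cos(390°) = cos²195° - sin²195° = √3/2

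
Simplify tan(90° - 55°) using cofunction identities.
tan(90° - 55°) = cot(55°)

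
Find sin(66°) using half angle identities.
sin(66°) = √((1 - cos 132°)/2) = 0.9135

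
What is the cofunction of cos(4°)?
cos(4°) = sin(90° - 4°) = sin(86°)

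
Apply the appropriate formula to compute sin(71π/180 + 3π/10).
sin(71π/180 + 3π/10) = sin 71π/180 cos 3π/10 + cos 71π/180 sin 3π/10 = 0.8192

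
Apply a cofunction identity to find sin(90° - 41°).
sin(90° - 41°) = cos(41°) = 0.7547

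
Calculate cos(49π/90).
cos(49π/90) = -0.1392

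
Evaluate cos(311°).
cos(311°) = 0.6561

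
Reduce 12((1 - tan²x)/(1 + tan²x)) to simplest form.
12((1 - tan²x)/(1 + tan²x)) = 12(cos(2x)) (using Double angle)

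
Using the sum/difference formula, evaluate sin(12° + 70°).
sin(12° + 70°) = sin 12° cos 70° + cos 12° sin 70° = 0.9903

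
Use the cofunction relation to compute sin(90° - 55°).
sin(90° - 55°) = cos(55°) = 0.5736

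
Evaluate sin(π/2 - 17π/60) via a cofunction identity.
sin(π/2 - 17π/60) = cos(17π/60) = 0.6293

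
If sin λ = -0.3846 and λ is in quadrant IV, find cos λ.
cos λ = 0.9231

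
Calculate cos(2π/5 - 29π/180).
cos(2π/5 - 29π/180) = cos 2π/5 cos 29π/180 + sin 2π/5 sin 29π/180 = 0.7314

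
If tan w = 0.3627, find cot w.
cot w = 1/tan w = 2.757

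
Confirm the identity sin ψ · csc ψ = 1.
LHS = sin ψ · (1/sin ψ) = 1 = RHS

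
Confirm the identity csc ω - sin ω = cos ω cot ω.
LHS = 1/sin ω - sin ω = (1 - sin²ω)/sin ω = cos²ω/sin ω = cos ω · (cos ω/sin ω) = cos ω cot ω = RHS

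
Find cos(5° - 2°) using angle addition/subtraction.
cos(5° - 2°) = cos 5° cos 2° + sin 5° sin 2° = 0.9986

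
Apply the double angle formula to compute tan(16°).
tan(16°) = 2 tan 8° / (1 - tan²8°) = 0.2867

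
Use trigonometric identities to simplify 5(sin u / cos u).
5(sin u / cos u) = 5(tan u) (using Quotient identity)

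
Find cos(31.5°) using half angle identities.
cos(31.5°) = √((1 + cos 63°)/2) = 0.8526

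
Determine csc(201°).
csc(201°) = -2.79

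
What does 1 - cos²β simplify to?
1 - cos²β = sin²β (using Pythagorean identity)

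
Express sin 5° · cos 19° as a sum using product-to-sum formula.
sin 5° cos 19° = (1/2)[sin(5°+19°) + sin(5°-19°)]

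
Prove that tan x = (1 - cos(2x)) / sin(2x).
RHS = 2sin²x / (2 sin x cos x) = sin x/cos x = tan x = LHS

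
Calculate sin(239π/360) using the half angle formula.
sin(239π/360) = √((1 - cos 239π/180)/2) = 0.8704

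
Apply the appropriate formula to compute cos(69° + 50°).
cos(69° + 50°) = cos 69° cos 50° - sin 69° sin 50° = -0.4848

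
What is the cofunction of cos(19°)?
cos(19°) = sin(90° - 19°) = sin(71°)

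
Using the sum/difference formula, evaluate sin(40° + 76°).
sin(40° + 76°) = sin 40° cos 76° + cos 40° sin 76° = 0.8988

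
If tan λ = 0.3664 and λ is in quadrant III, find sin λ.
sin λ = -0.344 (using tan²λ + 1 = sec²λ)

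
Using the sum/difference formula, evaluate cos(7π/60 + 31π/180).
cos(7π/60 + 31π/180) = cos 7π/60 cos 31π/180 - sin 7π/60 sin 31π/180 = 0.6157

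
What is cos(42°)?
cos(42°) = 0.7431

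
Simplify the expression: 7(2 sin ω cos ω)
7(2 sin ω cos ω) = 7(sin(2ω)) (using Double angle)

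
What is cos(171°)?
cos(171°) = -0.9877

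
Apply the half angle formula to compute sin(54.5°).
sin(54.5°) = √((1 - cos 109°)/2) = 0.8141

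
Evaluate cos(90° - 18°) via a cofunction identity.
cos(90° - 18°) = sin(18°) = 0.309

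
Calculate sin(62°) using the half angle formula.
sin(62°) = √((1 - cos 124°)/2) = 0.8829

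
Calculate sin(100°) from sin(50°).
sin(100°) = 2 sin 50° cos 50° = 0.9848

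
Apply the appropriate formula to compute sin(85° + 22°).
sin(85° + 22°) = sin 85° cos 22° + cos 85° sin 22° = 0.9563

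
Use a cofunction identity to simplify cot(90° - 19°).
cot(90° - 19°) = tan(19°)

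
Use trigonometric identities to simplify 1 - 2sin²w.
1 - 2sin²w = cos(2w) (using Double angle)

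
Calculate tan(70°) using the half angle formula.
tan(70°) = sin 140° / (1 + cos 140°) = 2.747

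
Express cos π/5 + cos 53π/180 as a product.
cos π/5 + cos 53π/180 = 2 cos(89π/360) cos(-17π/360)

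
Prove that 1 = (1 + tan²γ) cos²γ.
RHS = sec²γ · cos²γ = (1/cos²γ) · cos²γ = 1 = LHS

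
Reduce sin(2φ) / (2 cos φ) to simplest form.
sin(2φ) / (2 cos φ) = sin φ (using Double angle)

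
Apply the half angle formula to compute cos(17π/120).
cos(17π/120) = √((1 + cos 17π/60)/2) = 0.9026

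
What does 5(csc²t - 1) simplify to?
5(csc²t - 1) = 5(cot²t) (using Pythagorean identity)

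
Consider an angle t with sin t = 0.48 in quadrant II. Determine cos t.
cos t = ±√(1 - sin²t) = -0.8773 (negative in QII)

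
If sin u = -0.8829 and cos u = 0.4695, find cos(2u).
cos(2u) = cos²u - sin²u = -0.5591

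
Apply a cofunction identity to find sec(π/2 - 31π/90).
sec(π/2 - 31π/90) = csc(31π/90) = 1.133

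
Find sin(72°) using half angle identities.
sin(72°) = √((1 - cos 144°)/2) = 0.9511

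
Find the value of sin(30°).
sin(30°) = 1/2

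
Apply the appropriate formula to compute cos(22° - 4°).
cos(22° - 4°) = cos 22° cos 4° + sin 22° sin 4° = 0.9511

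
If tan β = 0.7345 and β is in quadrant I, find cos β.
cos β = 0.806 (using tan²β + 1 = sec²β)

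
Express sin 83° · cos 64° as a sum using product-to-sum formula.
sin 83° cos 64° = (1/2)[sin(83°+64°) + sin(83°-64°)]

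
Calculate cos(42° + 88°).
cos(42° + 88°) = cos 42° cos 88° - sin 42° sin 88° = -0.6428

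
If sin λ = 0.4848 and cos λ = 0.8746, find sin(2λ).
sin(2λ) = 2 sin λ cos λ = 0.848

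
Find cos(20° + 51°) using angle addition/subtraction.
cos(20° + 51°) = cos 20° cos 51° - sin 20° sin 51° = 0.3256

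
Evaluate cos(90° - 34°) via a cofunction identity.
cos(90° - 34°) = sin(34°) = 0.5592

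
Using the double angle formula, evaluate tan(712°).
tan(712°) = 2 tan 356° / (1 - tan²356°) = -0.1405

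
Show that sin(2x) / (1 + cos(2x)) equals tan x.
LHS = 2 sin x cos x / (2cos²x) = sin x/cos x = tan x = RHS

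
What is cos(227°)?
cos(227°) = -0.682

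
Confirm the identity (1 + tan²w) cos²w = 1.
LHS = sec²w · cos²w = (1/cos²w) · cos²w = 1 = RHS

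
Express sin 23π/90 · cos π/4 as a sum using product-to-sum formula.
sin 23π/90 cos π/4 = (1/2)[sin(23π/90+π/4) + sin(23π/90-π/4)]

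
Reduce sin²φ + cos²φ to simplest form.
sin²φ + cos²φ = 1 (using Pythagorean identity)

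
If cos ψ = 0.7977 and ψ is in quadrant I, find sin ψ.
sin ψ = 0.6031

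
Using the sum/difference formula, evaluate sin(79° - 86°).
sin(79° - 86°) = sin 79° cos 86° - cos 79° sin 86° = -0.1219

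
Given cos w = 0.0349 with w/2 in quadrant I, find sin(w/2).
sin(w/2) = ±√((1 - cos w)/2); positive since w/2 ∈ QI, so sin(w/2) = 0.6947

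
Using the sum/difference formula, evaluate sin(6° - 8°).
sin(6° - 8°) = sin 6° cos 8° - cos 6° sin 8° = -0.0349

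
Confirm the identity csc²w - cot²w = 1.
LHS = 1/sin²w - cos²w/sin²w = (1 - cos²w)/sin²w = sin²w/sin²w = 1 = RHS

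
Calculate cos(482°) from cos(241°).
cos(482°) = cos²241° - sin²241° = -0.5299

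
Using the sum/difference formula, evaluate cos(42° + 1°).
cos(42° + 1°) = cos 42° cos 1° - sin 42° sin 1° = 0.7314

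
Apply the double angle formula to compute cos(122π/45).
cos(122π/45) = cos²61π/45 - sin²61π/45 = -0.6157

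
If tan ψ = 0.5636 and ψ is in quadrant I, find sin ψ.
sin ψ = 0.491 (using tan²ψ + 1 = sec²ψ)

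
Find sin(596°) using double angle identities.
sin(596°) = 2 sin 298° cos 298° = -0.829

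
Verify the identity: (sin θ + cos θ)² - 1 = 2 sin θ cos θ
LHS = sin²θ + 2 sin θ cos θ + cos²θ - 1 = (sin²θ + cos²θ) + 2 sin θ cos θ - 1 = 1 + 2 sin θ cos θ - 1 = 2 sin θ cos θ = RHS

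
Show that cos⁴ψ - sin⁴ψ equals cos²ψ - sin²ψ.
LHS = (cos²ψ - sin²ψ)(cos²ψ + sin²ψ) = (cos²ψ - sin²ψ) · 1 = cos²ψ - sin²ψ = RHS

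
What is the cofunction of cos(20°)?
cos(20°) = sin(90° - 20°) = sin(70°)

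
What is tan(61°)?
tan(61°) = 1.804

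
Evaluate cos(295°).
cos(295°) = 0.4226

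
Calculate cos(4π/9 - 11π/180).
cos(4π/9 - 11π/180) = cos 4π/9 cos 11π/180 + sin 4π/9 sin 11π/180 = 0.3584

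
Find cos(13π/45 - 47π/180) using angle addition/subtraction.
cos(13π/45 - 47π/180) = cos 13π/45 cos 47π/180 + sin 13π/45 sin 47π/180 = 0.9962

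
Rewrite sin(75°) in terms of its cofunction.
sin(75°) = cos(90° - 75°) = cos(15°)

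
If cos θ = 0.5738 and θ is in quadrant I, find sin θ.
sin θ = 0.819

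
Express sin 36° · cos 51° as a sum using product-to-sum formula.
sin 36° cos 51° = (1/2)[sin(36°+51°) + sin(36°-51°)]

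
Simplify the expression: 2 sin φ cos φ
2 sin φ cos φ = sin(2φ) (using Double angle)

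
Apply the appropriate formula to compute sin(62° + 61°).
sin(62° + 61°) = sin 62° cos 61° + cos 62° sin 61° = 0.8387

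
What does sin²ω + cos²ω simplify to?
sin²ω + cos²ω = 1 (using Pythagorean identity)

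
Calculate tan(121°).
tan(121°) = -1.664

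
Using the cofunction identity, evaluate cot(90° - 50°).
cot(90° - 50°) = tan(50°) = 1.192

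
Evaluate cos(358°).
cos(358°) = 0.9994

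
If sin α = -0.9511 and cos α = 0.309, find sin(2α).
sin(2α) = 2 sin α cos α = -0.5878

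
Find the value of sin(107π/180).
sin(107π/180) = 0.9563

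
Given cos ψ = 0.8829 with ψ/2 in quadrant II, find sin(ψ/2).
sin(ψ/2) = ±√((1 - cos ψ)/2); positive since ψ/2 ∈ QII, so sin(ψ/2) = 0.242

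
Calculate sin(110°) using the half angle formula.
sin(110°) = √((1 - cos 220°)/2) = 0.9397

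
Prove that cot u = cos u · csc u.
RHS = cos u · (1/sin u) = cos u/sin u = cot u = LHS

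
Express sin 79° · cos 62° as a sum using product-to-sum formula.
sin 79° cos 62° = (1/2)[sin(79°+62°) + sin(79°-62°)]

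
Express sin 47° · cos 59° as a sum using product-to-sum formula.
sin 47° cos 59° = (1/2)[sin(47°+59°) + sin(47°-59°)]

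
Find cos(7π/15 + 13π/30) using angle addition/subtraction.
cos(7π/15 + 13π/30) = cos 7π/15 cos 13π/30 - sin 7π/15 sin 13π/30 = -0.9511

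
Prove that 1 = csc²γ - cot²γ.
RHS = 1/sin²γ - cos²γ/sin²γ = (1 - cos²γ)/sin²γ = sin²γ/sin²γ = 1 = LHS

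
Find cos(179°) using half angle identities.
cos(179°) = -√((1 + cos 358°)/2) = -0.9998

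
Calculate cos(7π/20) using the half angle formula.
cos(7π/20) = √((1 + cos 7π/10)/2) = 0.454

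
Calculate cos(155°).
cos(155°) = -0.9063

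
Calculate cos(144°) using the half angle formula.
cos(144°) = -√((1 + cos 288°)/2) = -0.809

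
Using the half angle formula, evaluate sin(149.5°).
sin(149.5°) = √((1 - cos 299°)/2) = 0.5075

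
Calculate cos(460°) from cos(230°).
cos(460°) = 2cos²230° - 1 = -0.1736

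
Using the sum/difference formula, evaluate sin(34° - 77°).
sin(34° - 77°) = sin 34° cos 77° - cos 34° sin 77° = -0.682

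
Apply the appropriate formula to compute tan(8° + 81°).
tan(8° + 81°) = (tan 8° + tan 81°)/(1 - tan 8° tan 81°) = 57.29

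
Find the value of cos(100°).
cos(100°) = -0.1736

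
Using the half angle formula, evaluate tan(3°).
tan(3°) = sin 6° / (1 + cos 6°) = 0.05241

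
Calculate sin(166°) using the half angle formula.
sin(166°) = √((1 - cos 332°)/2) = 0.2419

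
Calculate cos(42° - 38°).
cos(42° - 38°) = cos 42° cos 38° + sin 42° sin 38° = 0.9976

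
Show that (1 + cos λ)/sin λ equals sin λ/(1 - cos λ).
RHS = sin λ(1 + cos λ) / ((1 - cos λ)(1 + cos λ)) = sin λ(1 + cos λ) / (1 - cos²λ) = sin λ(1 + cos λ) / sin²λ = (1 + cos λ)/sin λ = LHS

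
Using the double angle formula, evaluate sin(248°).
sin(248°) = 2 sin 124° cos 124° = -0.9272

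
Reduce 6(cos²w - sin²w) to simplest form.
6(cos²w - sin²w) = 6(cos(2w)) (using Double angle)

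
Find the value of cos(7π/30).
cos(7π/30) = 0.7431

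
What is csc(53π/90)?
csc(53π/90) = 1.04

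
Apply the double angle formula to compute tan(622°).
tan(622°) = 2 tan 311° / (1 - tan²311°) = 7.115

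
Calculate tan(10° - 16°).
tan(10° - 16°) = (tan 10° - tan 16°)/(1 + tan 10° tan 16°) = -0.1051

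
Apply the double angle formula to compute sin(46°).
sin(46°) = 2 sin 23° cos 23° = 0.7193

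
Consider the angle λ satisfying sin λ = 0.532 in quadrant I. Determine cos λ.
cos λ = √(1 - sin²λ) = 0.8467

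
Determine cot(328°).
cot(328°) = -1.6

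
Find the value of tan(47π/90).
tan(47π/90) = -14.3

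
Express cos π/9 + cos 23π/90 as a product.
cos π/9 + cos 23π/90 = 2 cos(11π/60) cos(-13π/180)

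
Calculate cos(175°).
cos(175°) = -0.9962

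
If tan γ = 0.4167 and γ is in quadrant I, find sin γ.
sin γ = 0.3846 (using tan²γ + 1 = sec²γ)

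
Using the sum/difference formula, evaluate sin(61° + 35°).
sin(61° + 35°) = sin 61° cos 35° + cos 61° sin 35° = 0.9945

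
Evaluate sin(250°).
sin(250°) = -0.9397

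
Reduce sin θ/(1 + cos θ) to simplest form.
sin θ/(1 + cos θ) = tan(θ/2) (using Half angle)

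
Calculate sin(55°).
sin(55°) = 0.8192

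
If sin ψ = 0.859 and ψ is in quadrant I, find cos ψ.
cos ψ = 0.512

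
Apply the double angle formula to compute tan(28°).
tan(28°) = 2 tan 14° / (1 - tan²14°) = 0.5317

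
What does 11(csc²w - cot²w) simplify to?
11(csc²w - cot²w) = 11 (using Pythagorean identity)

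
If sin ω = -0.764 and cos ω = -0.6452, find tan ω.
tan ω = sin ω / cos ω = 1.184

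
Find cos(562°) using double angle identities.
cos(562°) = cos²281° - sin²281° = -0.9272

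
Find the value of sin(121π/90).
sin(121π/90) = -0.8829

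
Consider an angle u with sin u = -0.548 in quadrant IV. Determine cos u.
cos u = √(1 - sin²u) = 0.8365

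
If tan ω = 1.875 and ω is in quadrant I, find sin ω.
sin ω = 0.8824 (using tan²ω + 1 = sec²ω)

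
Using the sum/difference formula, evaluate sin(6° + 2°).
sin(6° + 2°) = sin 6° cos 2° + cos 6° sin 2° = 0.1392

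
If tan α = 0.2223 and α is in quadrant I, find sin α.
sin α = 0.217 (using tan²α + 1 = sec²α)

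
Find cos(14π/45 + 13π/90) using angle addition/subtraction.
cos(14π/45 + 13π/90) = cos 14π/45 cos 13π/90 - sin 14π/45 sin 13π/90 = 0.1392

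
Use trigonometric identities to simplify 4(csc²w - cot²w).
4(csc²w - cot²w) = 4 (using Pythagorean identity)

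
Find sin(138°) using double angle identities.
sin(138°) = 2 sin 69° cos 69° = 0.6691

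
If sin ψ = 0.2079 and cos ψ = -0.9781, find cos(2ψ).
cos(2ψ) = cos²ψ - sin²ψ = 0.9135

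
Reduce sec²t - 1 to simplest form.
sec²t - 1 = tan²t (using Pythagorean identity)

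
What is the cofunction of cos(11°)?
cos(11°) = sin(90° - 11°) = sin(79°)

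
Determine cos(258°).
cos(258°) = -0.2079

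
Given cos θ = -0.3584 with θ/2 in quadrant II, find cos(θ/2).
cos(θ/2) = ±√((1 + cos θ)/2); negative since θ/2 ∈ QII, so cos(θ/2) = -0.5664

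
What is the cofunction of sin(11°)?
sin(11°) = cos(90° - 11°) = cos(79°)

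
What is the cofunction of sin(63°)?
sin(63°) = cos(90° - 63°) = cos(27°)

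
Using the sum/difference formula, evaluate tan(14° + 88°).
tan(14° + 88°) = (tan 14° + tan 88°)/(1 - tan 14° tan 88°) = -4.705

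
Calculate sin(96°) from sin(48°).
sin(96°) = 2 sin 48° cos 48° = 0.9945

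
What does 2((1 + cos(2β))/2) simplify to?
2((1 + cos(2β))/2) = 2(cos²β) (using Power reduction)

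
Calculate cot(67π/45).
cot(67π/45) = 0.03492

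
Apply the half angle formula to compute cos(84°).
cos(84°) = √((1 + cos 168°)/2) = 0.1045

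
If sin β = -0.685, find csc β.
csc β = 1/sin β = -1.46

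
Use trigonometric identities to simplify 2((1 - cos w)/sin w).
2((1 - cos w)/sin w) = 2(tan(w/2)) (using Half angle)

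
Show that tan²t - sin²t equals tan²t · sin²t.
LHS = sin²t/cos²t - sin²t = sin²t(1/cos²t - 1) = sin²t · (1 - cos²t)/cos²t = sin²t · sin²t/cos²t = sin²t · tan²t = RHS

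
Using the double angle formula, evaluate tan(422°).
tan(422°) = 2 tan 211° / (1 - tan²211°) = 1.881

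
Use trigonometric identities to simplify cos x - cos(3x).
cos x - cos(3x) = 2 sin(2x) sin x (using Sum-to-product)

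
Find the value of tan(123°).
tan(123°) = -1.54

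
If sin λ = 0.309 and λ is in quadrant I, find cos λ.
cos λ = 0.9511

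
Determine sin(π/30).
sin(π/30) = 0.1045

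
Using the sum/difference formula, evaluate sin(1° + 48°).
sin(1° + 48°) = sin 1° cos 48° + cos 1° sin 48° = 0.7547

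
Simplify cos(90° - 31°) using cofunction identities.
cos(90° - 31°) = sin(31°)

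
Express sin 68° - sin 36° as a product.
sin 68° - sin 36° = 2 cos(52°) sin(16°)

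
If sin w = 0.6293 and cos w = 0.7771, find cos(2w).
cos(2w) = cos²w - sin²w = 0.2079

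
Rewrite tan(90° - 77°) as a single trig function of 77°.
tan(90° - 77°) = cot(77°)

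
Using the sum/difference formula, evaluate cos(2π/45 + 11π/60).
cos(2π/45 + 11π/60) = cos 2π/45 cos 11π/60 - sin 2π/45 sin 11π/60 = 0.7547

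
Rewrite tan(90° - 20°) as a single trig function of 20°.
tan(90° - 20°) = cot(20°)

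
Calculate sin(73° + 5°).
sin(73° + 5°) = sin 73° cos 5° + cos 73° sin 5° = 0.9781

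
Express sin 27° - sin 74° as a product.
sin 27° - sin 74° = 2 cos(50.5°) sin(-23.5°)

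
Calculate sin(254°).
sin(254°) = -0.9613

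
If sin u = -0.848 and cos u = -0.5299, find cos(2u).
cos(2u) = cos²u - sin²u = -0.4383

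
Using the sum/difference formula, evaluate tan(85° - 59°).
tan(85° - 59°) = (tan 85° - tan 59°)/(1 + tan 85° tan 59°) = 0.4877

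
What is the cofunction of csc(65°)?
csc(65°) = sec(90° - 65°) = sec(25°)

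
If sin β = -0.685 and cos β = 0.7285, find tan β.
tan β = sin β / cos β = -0.9403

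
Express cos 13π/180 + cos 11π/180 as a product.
cos 13π/180 + cos 11π/180 = 2 cos(π/15) cos(π/180)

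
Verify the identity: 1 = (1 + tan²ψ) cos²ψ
RHS = sec²ψ · cos²ψ = (1/cos²ψ) · cos²ψ = 1 = LHS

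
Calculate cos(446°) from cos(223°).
cos(446°) = cos²223° - sin²223° = 0.06976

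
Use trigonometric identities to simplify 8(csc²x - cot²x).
8(csc²x - cot²x) = 8 (using Pythagorean identity)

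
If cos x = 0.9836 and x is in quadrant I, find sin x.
sin x = 0.1804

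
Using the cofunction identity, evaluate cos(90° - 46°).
cos(90° - 46°) = sin(46°) = 0.7193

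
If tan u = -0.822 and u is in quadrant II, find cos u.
cos u = -0.7725 (using tan²u + 1 = sec²u)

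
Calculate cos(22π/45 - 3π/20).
cos(22π/45 - 3π/20) = cos 22π/45 cos 3π/20 + sin 22π/45 sin 3π/20 = 0.4848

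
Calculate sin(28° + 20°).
sin(28° + 20°) = sin 28° cos 20° + cos 28° sin 20° = 0.7431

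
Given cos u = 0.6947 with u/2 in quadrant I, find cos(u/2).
cos(u/2) = ±√((1 + cos u)/2); positive since u/2 ∈ QI, so cos(u/2) = 0.9205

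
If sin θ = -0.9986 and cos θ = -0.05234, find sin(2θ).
sin(2θ) = 2 sin θ cos θ = 0.1045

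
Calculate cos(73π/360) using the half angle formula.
cos(73π/360) = √((1 + cos 73π/180)/2) = 0.8039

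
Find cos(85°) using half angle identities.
cos(85°) = √((1 + cos 170°)/2) = 0.08716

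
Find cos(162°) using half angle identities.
cos(162°) = -√((1 + cos 324°)/2) = -0.9511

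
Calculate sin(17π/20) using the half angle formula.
sin(17π/20) = √((1 - cos 17π/10)/2) = 0.454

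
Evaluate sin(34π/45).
sin(34π/45) = 0.6947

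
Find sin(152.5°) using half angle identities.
sin(152.5°) = √((1 - cos 305°)/2) = 0.4617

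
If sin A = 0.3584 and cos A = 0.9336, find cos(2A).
cos(2A) = cos²A - sin²A = 0.7432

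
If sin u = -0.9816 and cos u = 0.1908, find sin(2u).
sin(2u) = 2 sin u cos u = -0.3746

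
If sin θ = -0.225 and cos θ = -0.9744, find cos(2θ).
cos(2θ) = cos²θ - sin²θ = 0.8988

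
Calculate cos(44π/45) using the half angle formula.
cos(44π/45) = -√((1 + cos 88π/45)/2) = -0.9976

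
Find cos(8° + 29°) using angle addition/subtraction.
cos(8° + 29°) = cos 8° cos 29° - sin 8° sin 29° = 0.7986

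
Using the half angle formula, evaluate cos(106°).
cos(106°) = -√((1 + cos 212°)/2) = -0.2756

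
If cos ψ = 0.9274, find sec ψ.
sec ψ = 1/cos ψ = 1.078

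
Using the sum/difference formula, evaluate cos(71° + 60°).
cos(71° + 60°) = cos 71° cos 60° - sin 71° sin 60° = -0.6561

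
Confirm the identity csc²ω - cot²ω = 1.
LHS = 1/sin²ω - cos²ω/sin²ω = (1 - cos²ω)/sin²ω = sin²ω/sin²ω = 1 = RHS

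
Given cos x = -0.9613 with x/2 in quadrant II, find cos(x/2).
cos(x/2) = ±√((1 + cos x)/2); negative since x/2 ∈ QII, so cos(x/2) = -0.1391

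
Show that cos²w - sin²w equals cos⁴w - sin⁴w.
RHS = (cos²w - sin²w)(cos²w + sin²w) = (cos²w - sin²w) · 1 = cos²w - sin²w = LHS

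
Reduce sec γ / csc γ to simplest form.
sec γ / csc γ = tan γ (using Reciprocal identities)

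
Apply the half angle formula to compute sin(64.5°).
sin(64.5°) = √((1 - cos 129°)/2) = 0.9026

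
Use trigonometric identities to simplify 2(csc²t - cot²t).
2(csc²t - cot²t) = 2 (using Pythagorean identity)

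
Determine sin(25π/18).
sin(25π/18) = -0.9397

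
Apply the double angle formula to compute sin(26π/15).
sin(26π/15) = 2 sin 13π/15 cos 13π/15 = -0.7431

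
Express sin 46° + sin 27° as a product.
sin 46° + sin 27° = 2 sin(36.5°) cos(9.5°)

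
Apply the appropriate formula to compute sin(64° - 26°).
sin(64° - 26°) = sin 64° cos 26° - cos 64° sin 26° = 0.6157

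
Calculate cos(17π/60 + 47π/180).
cos(17π/60 + 47π/180) = cos 17π/60 cos 47π/180 - sin 17π/60 sin 47π/180 = -0.1392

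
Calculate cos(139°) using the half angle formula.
cos(139°) = -√((1 + cos 278°)/2) = -0.7547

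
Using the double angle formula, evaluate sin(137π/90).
sin(137π/90) = 2 sin 137π/180 cos 137π/180 = -0.9976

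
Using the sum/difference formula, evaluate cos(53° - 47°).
cos(53° - 47°) = cos 53° cos 47° + sin 53° sin 47° = 0.9945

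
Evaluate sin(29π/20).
sin(29π/20) = -0.9877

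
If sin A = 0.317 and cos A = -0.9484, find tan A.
tan A = sin A / cos A = -0.3342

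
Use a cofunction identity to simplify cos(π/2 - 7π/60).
cos(π/2 - 7π/60) = sin(7π/60)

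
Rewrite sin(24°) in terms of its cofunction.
sin(24°) = cos(90° - 24°) = cos(66°)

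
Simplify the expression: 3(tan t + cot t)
3(tan t + cot t) = 3(sec t csc t) (using Quotient identities)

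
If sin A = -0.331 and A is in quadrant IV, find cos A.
cos A = 0.9436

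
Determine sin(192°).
sin(192°) = -0.2079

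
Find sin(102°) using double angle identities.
sin(102°) = 2 sin 51° cos 51° = 0.9781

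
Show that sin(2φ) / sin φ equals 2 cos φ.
LHS = 2 sin φ cos φ / sin φ = 2 cos φ = RHS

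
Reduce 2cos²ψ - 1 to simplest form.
2cos²ψ - 1 = cos(2ψ) (using Double angle)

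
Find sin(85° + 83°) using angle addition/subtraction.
sin(85° + 83°) = sin 85° cos 83° + cos 85° sin 83° = 0.2079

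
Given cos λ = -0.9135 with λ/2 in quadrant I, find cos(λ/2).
cos(λ/2) = ±√((1 + cos λ)/2); positive since λ/2 ∈ QI, so cos(λ/2) = 0.208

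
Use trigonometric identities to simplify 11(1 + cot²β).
11(1 + cot²β) = 11(csc²β) (using Pythagorean identity)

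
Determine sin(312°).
sin(312°) = -0.7431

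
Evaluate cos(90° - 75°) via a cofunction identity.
cos(90° - 75°) = sin(75°) = (√6+√2)/4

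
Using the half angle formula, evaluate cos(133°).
cos(133°) = -√((1 + cos 266°)/2) = -0.682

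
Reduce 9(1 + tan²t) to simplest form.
9(1 + tan²t) = 9(sec²t) (using Pythagorean identity)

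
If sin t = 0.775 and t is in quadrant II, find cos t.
cos t = -0.632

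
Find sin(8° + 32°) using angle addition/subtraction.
sin(8° + 32°) = sin 8° cos 32° + cos 8° sin 32° = 0.6428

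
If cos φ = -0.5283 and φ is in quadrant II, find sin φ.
sin φ = 0.8491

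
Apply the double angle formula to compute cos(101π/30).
cos(101π/30) = cos²101π/60 - sin²101π/60 = -0.4067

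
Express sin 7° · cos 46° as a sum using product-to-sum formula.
sin 7° cos 46° = (1/2)[sin(7°+46°) + sin(7°-46°)]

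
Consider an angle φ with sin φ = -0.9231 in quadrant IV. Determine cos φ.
cos φ = √(1 - sin²φ) = 0.3846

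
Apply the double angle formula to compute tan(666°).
tan(666°) = 2 tan 333° / (1 - tan²333°) = -1.376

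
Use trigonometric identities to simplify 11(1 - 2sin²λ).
11(1 - 2sin²λ) = 11(cos(2λ)) (using Double angle)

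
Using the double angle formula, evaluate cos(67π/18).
cos(67π/18) = 2cos²67π/36 - 1 = 0.6428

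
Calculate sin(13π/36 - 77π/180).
sin(13π/36 - 77π/180) = sin 13π/36 cos 77π/180 - cos 13π/36 sin 77π/180 = -0.2079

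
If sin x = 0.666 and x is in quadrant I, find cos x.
cos x = 0.746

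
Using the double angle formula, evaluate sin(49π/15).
sin(49π/15) = 2 sin 49π/30 cos 49π/30 = -0.7431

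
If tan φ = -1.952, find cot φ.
cot φ = 1/tan φ = -0.5123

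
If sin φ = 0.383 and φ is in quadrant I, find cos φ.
cos φ = 0.9237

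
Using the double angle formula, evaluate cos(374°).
cos(374°) = cos²187° - sin²187° = 0.9703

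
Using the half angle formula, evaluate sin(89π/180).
sin(89π/180) = √((1 - cos 89π/90)/2) = 0.9998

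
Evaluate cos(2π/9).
cos(2π/9) = 0.766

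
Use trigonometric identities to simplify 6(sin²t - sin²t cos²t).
6(sin²t - sin²t cos²t) = 6(sin⁴t) (using Factoring)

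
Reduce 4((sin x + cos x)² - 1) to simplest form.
4((sin x + cos x)² - 1) = 4(sin(2x)) (using Pythagorean + double angle)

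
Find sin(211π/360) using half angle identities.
sin(211π/360) = √((1 - cos 211π/180)/2) = 0.9636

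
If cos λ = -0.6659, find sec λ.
sec λ = 1/cos λ = -1.502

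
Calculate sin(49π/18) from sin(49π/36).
sin(49π/18) = 2 sin 49π/36 cos 49π/36 = 0.766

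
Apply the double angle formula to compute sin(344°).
sin(344°) = 2 sin 172° cos 172° = -0.2756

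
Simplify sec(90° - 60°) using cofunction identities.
sec(90° - 60°) = csc(60°)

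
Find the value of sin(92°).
sin(92°) = 0.9994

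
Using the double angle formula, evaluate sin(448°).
sin(448°) = 2 sin 224° cos 224° = 0.9994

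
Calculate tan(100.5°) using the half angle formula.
tan(100.5°) = sin 201° / (1 + cos 201°) = -5.396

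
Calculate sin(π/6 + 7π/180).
sin(π/6 + 7π/180) = sin π/6 cos 7π/180 + cos π/6 sin 7π/180 = 0.6018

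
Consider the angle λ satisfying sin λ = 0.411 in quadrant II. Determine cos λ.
cos λ = ±√(1 - sin²λ) = -0.9116 (negative in QII)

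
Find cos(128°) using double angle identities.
cos(128°) = cos²64° - sin²64° = -0.6157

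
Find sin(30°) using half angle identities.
sin(30°) = √((1 - cos 60°)/2) = 1/2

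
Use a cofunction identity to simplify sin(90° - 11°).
sin(90° - 11°) = cos(11°)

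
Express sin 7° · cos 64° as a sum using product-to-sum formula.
sin 7° cos 64° = (1/2)[sin(7°+64°) + sin(7°-64°)]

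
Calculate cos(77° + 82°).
cos(77° + 82°) = cos 77° cos 82° - sin 77° sin 82° = -0.9336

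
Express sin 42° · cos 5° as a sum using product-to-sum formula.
sin 42° cos 5° = (1/2)[sin(42°+5°) + sin(42°-5°)]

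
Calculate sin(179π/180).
sin(179π/180) = 0.01745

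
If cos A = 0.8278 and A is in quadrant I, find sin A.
sin A = 0.561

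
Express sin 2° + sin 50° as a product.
sin 2° + sin 50° = 2 sin(26°) cos(-24°)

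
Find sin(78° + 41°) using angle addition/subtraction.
sin(78° + 41°) = sin 78° cos 41° + cos 78° sin 41° = 0.8746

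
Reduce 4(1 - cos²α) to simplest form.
4(1 - cos²α) = 4(sin²α) (using Pythagorean identity)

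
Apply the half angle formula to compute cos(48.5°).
cos(48.5°) = √((1 + cos 97°)/2) = 0.6626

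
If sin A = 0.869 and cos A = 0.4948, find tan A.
tan A = sin A / cos A = 1.756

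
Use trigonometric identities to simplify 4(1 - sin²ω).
4(1 - sin²ω) = 4(cos²ω) (using Pythagorean identity)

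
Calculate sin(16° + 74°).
sin(16° + 74°) = sin 16° cos 74° + cos 16° sin 74° = 1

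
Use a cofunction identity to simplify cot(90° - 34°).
cot(90° - 34°) = tan(34°)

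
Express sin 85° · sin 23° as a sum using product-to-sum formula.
sin 85° sin 23° = (1/2)[cos(85°-23°) - cos(85°+23°)]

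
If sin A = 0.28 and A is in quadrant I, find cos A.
cos A = 0.96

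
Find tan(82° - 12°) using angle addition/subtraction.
tan(82° - 12°) = (tan 82° - tan 12°)/(1 + tan 82° tan 12°) = 2.747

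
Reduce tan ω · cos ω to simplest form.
tan ω · cos ω = sin ω (using Quotient identity)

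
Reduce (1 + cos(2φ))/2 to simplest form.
(1 + cos(2φ))/2 = cos²φ (using Power reduction)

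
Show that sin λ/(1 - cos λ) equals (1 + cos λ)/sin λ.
LHS = sin λ(1 + cos λ) / ((1 - cos λ)(1 + cos λ)) = sin λ(1 + cos λ) / (1 - cos²λ) = sin λ(1 + cos λ) / sin²λ = (1 + cos λ)/sin λ = RHS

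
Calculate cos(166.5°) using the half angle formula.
cos(166.5°) = -√((1 + cos 333°)/2) = -0.9724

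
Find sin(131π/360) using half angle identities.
sin(131π/360) = √((1 - cos 131π/180)/2) = 0.91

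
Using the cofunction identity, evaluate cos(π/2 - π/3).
cos(π/2 - π/3) = sin(π/3) = √3/2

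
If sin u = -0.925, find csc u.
csc u = 1/sin u = -1.081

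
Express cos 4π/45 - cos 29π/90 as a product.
cos 4π/45 - cos 29π/90 = -2 sin(37π/180) sin(-7π/60)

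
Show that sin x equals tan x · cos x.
RHS = (sin x/cos x) · cos x = sin x = LHS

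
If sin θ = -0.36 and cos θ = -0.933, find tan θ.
tan θ = sin θ / cos θ = 0.3859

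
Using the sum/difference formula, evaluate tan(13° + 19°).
tan(13° + 19°) = (tan 13° + tan 19°)/(1 - tan 13° tan 19°) = 0.6249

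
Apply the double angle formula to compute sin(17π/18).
sin(17π/18) = 2 sin 17π/36 cos 17π/36 = 0.1736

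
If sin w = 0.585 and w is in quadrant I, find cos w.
cos w = 0.811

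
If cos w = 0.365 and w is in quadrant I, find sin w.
sin w = 0.931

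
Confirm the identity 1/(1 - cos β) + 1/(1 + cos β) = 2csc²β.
LHS = [(1 + cos β) + (1 - cos β)] / [(1 - cos β)(1 + cos β)] = 2/(1 - cos²β) = 2/sin²β = 2csc²β = RHS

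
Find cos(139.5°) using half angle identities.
cos(139.5°) = -√((1 + cos 279°)/2) = -0.7604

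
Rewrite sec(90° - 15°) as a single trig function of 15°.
sec(90° - 15°) = csc(15°)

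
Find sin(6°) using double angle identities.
sin(6°) = 2 sin 3° cos 3° = 0.1045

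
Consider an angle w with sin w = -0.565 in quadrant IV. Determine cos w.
cos w = √(1 - sin²w) = 0.8251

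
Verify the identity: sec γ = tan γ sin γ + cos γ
RHS = sin²γ/cos γ + cos γ = (sin²γ + cos²γ)/cos γ = 1/cos γ = sec γ = LHS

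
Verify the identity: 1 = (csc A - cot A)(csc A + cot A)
RHS = csc²A - cot²A = (1 + cot²A) - cot²A = 1 = LHS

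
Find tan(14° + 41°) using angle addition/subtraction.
tan(14° + 41°) = (tan 14° + tan 41°)/(1 - tan 14° tan 41°) = 1.428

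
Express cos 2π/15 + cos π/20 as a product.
cos 2π/15 + cos π/20 = 2 cos(11π/120) cos(π/24)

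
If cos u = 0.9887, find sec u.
sec u = 1/cos u = 1.011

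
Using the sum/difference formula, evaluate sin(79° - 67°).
sin(79° - 67°) = sin 79° cos 67° - cos 79° sin 67° = 0.2079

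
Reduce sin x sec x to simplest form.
sin x sec x = tan x (using Reciprocal + quotient)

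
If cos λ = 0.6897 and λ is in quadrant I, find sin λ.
sin λ = 0.7241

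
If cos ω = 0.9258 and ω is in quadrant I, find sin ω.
sin ω = 0.378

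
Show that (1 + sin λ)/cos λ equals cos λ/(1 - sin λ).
LHS = (1 + sin λ)(1 - sin λ) / (cos λ(1 - sin λ)) = (1 - sin²λ) / (cos λ(1 - sin λ)) = cos²λ / (cos λ(1 - sin λ)) = cos λ/(1 - sin λ) = RHS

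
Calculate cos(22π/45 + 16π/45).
cos(22π/45 + 16π/45) = cos 22π/45 cos 16π/45 - sin 22π/45 sin 16π/45 = -0.8829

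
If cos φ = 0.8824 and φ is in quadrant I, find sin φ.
sin φ = 0.4705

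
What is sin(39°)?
sin(39°) = 0.6293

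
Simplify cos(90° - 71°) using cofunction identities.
cos(90° - 71°) = sin(71°)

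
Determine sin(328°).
sin(328°) = -0.5299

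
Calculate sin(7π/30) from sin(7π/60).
sin(7π/30) = 2 sin 7π/60 cos 7π/60 = 0.6691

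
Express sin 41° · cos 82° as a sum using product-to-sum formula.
sin 41° cos 82° = (1/2)[sin(41°+82°) + sin(41°-82°)]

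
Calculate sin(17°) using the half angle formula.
sin(17°) = √((1 - cos 34°)/2) = 0.2924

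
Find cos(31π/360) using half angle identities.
cos(31π/360) = √((1 + cos 31π/180)/2) = 0.9636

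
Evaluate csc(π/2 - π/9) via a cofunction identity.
csc(π/2 - π/9) = sec(π/9) = 1.064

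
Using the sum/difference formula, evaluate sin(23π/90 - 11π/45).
sin(23π/90 - 11π/45) = sin 23π/90 cos 11π/45 - cos 23π/90 sin 11π/45 = 0.0349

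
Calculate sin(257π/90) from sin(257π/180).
sin(257π/90) = 2 sin 257π/180 cos 257π/180 = 0.4384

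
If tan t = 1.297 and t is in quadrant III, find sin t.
sin t = -0.7919 (using tan²t + 1 = sec²t)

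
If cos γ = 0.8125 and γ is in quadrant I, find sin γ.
sin γ = 0.583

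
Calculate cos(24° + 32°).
cos(24° + 32°) = cos 24° cos 32° - sin 24° sin 32° = 0.5592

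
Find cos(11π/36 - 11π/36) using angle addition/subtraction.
cos(11π/36 - 11π/36) = cos 11π/36 cos 11π/36 + sin 11π/36 sin 11π/36 = 1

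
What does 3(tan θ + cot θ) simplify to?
3(tan θ + cot θ) = 3(sec θ csc θ) (using Quotient identities)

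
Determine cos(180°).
cos(180°) = -1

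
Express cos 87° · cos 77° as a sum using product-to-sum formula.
cos 87° cos 77° = (1/2)[cos(87°-77°) + cos(87°+77°)]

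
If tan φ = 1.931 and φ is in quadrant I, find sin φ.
sin φ = 0.888 (using tan²φ + 1 = sec²φ)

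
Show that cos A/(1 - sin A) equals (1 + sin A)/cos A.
RHS = (1 + sin A)(1 - sin A) / (cos A(1 - sin A)) = (1 - sin²A) / (cos A(1 - sin A)) = cos²A / (cos A(1 - sin A)) = cos A/(1 - sin A) = LHS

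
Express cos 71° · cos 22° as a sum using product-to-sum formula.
cos 71° cos 22° = (1/2)[cos(71°-22°) + cos(71°+22°)]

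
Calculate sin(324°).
sin(324°) = -0.5878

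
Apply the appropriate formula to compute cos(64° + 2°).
cos(64° + 2°) = cos 64° cos 2° - sin 64° sin 2° = 0.4067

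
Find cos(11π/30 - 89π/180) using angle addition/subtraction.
cos(11π/30 - 89π/180) = cos 11π/30 cos 89π/180 + sin 11π/30 sin 89π/180 = 0.9205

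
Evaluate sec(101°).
sec(101°) = -5.241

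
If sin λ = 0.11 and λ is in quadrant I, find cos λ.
cos λ = 0.9939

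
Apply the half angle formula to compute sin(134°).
sin(134°) = √((1 - cos 268°)/2) = 0.7193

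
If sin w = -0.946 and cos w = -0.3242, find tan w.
tan w = sin w / cos w = 2.918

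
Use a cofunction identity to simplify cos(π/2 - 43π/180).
cos(π/2 - 43π/180) = sin(43π/180)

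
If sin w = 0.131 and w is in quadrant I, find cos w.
cos w = 0.9914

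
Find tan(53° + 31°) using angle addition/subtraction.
tan(53° + 31°) = (tan 53° + tan 31°)/(1 - tan 53° tan 31°) = 9.514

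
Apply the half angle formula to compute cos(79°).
cos(79°) = √((1 + cos 158°)/2) = 0.1908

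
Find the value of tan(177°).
tan(177°) = -0.05241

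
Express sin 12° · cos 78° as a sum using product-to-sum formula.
sin 12° cos 78° = (1/2)[sin(12°+78°) + sin(12°-78°)]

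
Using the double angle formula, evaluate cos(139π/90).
cos(139π/90) = cos²139π/180 - sin²139π/180 = 0.1392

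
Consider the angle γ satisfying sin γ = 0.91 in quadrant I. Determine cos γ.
cos γ = √(1 - sin²γ) = 0.4146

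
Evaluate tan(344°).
tan(344°) = -0.2867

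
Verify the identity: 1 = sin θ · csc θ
RHS = sin θ · (1/sin θ) = 1 = LHS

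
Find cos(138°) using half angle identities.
cos(138°) = -√((1 + cos 276°)/2) = -0.7431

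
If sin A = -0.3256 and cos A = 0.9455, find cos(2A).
cos(2A) = cos²A - sin²A = 0.788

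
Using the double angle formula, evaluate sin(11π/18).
sin(11π/18) = 2 sin 11π/36 cos 11π/36 = 0.9397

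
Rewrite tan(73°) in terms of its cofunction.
tan(73°) = cot(90° - 73°) = cot(17°)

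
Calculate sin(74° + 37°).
sin(74° + 37°) = sin 74° cos 37° + cos 74° sin 37° = 0.9336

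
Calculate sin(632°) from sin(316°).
sin(632°) = 2 sin 316° cos 316° = -0.9994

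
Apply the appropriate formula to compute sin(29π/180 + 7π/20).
sin(29π/180 + 7π/20) = sin 29π/180 cos 7π/20 + cos 29π/180 sin 7π/20 = 0.9994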